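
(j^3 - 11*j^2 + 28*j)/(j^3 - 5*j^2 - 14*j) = (j - 4)/(j + 2)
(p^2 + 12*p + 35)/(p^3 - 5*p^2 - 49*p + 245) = (p + 5)/(p^2 - 12*p + 35)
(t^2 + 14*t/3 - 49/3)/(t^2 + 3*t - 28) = (t - 7/3)/(t - 4)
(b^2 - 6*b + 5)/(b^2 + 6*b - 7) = (b - 5)/(b + 7)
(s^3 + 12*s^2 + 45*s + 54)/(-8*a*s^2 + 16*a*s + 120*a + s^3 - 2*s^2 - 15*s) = (s^2 + 9*s + 18)/(-8*a*s + 40*a + s^2 - 5*s)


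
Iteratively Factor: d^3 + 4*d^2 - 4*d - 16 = (d + 2)*(d^2 + 2*d - 8) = (d - 2)*(d + 2)*(d + 4)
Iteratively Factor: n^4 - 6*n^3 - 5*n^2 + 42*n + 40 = (n + 2)*(n^3 - 8*n^2 + 11*n + 20) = (n - 5)*(n + 2)*(n^2 - 3*n - 4) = (n - 5)*(n - 4)*(n + 2)*(n + 1)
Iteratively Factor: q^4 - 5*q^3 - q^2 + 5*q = (q - 5)*(q^3 - q) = q*(q - 5)*(q^2 - 1) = q*(q - 5)*(q + 1)*(q - 1)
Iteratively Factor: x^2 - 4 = (x - 2)*(x + 2)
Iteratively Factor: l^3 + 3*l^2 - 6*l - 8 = (l + 4)*(l^2 - l - 2) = (l + 1)*(l + 4)*(l - 2)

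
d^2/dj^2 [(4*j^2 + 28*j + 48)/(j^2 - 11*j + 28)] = 48*(3*j^3 - 8*j^2 - 164*j + 676)/(j^6 - 33*j^5 + 447*j^4 - 3179*j^3 + 12516*j^2 - 25872*j + 21952)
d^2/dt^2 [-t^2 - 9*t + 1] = -2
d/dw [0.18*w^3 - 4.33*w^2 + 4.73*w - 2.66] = 0.54*w^2 - 8.66*w + 4.73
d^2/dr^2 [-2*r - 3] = 0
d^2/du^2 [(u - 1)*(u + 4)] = 2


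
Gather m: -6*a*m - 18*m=m*(-6*a - 18)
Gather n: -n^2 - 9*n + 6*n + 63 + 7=-n^2 - 3*n + 70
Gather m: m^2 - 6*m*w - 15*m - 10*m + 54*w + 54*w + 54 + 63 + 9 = m^2 + m*(-6*w - 25) + 108*w + 126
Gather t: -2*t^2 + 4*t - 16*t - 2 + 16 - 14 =-2*t^2 - 12*t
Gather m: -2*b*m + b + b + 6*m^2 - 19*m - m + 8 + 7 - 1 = 2*b + 6*m^2 + m*(-2*b - 20) + 14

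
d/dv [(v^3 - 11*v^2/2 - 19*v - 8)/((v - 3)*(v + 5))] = (v^4 + 4*v^3 - 37*v^2 + 181*v + 301)/(v^4 + 4*v^3 - 26*v^2 - 60*v + 225)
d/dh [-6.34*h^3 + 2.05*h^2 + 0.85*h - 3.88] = -19.02*h^2 + 4.1*h + 0.85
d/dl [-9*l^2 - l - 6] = -18*l - 1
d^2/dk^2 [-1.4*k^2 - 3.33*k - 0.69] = -2.80000000000000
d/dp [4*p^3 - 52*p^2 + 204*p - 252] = 12*p^2 - 104*p + 204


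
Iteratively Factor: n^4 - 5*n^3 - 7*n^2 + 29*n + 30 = (n + 2)*(n^3 - 7*n^2 + 7*n + 15) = (n - 5)*(n + 2)*(n^2 - 2*n - 3) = (n - 5)*(n + 1)*(n + 2)*(n - 3)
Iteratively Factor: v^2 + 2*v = (v + 2)*(v)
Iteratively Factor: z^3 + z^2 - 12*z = (z + 4)*(z^2 - 3*z) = z*(z + 4)*(z - 3)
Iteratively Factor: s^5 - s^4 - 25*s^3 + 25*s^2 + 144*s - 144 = (s - 4)*(s^4 + 3*s^3 - 13*s^2 - 27*s + 36) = (s - 4)*(s + 4)*(s^3 - s^2 - 9*s + 9) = (s - 4)*(s - 1)*(s + 4)*(s^2 - 9) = (s - 4)*(s - 1)*(s + 3)*(s + 4)*(s - 3)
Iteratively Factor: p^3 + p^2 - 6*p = (p + 3)*(p^2 - 2*p) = (p - 2)*(p + 3)*(p)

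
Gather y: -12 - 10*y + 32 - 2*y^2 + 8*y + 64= -2*y^2 - 2*y + 84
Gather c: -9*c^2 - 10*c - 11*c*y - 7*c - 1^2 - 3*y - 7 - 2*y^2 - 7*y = -9*c^2 + c*(-11*y - 17) - 2*y^2 - 10*y - 8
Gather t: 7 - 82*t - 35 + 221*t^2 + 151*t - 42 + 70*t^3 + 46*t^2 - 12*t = 70*t^3 + 267*t^2 + 57*t - 70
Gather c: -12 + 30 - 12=6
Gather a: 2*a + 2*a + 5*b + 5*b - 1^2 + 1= 4*a + 10*b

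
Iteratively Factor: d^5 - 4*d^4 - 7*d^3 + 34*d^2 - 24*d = (d - 2)*(d^4 - 2*d^3 - 11*d^2 + 12*d) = (d - 4)*(d - 2)*(d^3 + 2*d^2 - 3*d) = (d - 4)*(d - 2)*(d + 3)*(d^2 - d) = (d - 4)*(d - 2)*(d - 1)*(d + 3)*(d)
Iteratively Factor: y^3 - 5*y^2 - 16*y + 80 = (y + 4)*(y^2 - 9*y + 20) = (y - 5)*(y + 4)*(y - 4)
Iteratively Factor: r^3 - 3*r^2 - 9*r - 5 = (r + 1)*(r^2 - 4*r - 5) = (r + 1)^2*(r - 5)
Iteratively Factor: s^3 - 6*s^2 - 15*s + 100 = (s + 4)*(s^2 - 10*s + 25) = (s - 5)*(s + 4)*(s - 5)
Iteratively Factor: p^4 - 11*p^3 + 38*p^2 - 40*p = (p)*(p^3 - 11*p^2 + 38*p - 40) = p*(p - 5)*(p^2 - 6*p + 8) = p*(p - 5)*(p - 2)*(p - 4)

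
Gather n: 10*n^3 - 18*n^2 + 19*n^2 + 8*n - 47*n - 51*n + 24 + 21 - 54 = 10*n^3 + n^2 - 90*n - 9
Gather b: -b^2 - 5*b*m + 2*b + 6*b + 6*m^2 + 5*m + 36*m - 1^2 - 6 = -b^2 + b*(8 - 5*m) + 6*m^2 + 41*m - 7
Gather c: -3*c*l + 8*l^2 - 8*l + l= -3*c*l + 8*l^2 - 7*l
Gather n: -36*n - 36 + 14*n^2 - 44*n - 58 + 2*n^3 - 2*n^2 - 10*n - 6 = 2*n^3 + 12*n^2 - 90*n - 100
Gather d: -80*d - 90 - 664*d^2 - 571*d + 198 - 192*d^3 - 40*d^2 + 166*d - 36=-192*d^3 - 704*d^2 - 485*d + 72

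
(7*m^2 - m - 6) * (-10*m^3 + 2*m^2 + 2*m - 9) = -70*m^5 + 24*m^4 + 72*m^3 - 77*m^2 - 3*m + 54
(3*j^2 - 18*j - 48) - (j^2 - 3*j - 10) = 2*j^2 - 15*j - 38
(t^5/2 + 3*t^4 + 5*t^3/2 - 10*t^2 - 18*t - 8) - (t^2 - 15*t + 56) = t^5/2 + 3*t^4 + 5*t^3/2 - 11*t^2 - 3*t - 64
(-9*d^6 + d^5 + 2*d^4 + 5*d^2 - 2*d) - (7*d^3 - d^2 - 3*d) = -9*d^6 + d^5 + 2*d^4 - 7*d^3 + 6*d^2 + d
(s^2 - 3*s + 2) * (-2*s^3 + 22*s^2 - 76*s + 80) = -2*s^5 + 28*s^4 - 146*s^3 + 352*s^2 - 392*s + 160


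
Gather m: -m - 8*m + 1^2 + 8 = 9 - 9*m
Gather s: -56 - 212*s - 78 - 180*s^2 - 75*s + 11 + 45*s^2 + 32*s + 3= -135*s^2 - 255*s - 120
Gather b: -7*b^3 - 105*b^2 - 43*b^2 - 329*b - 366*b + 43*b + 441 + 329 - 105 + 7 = -7*b^3 - 148*b^2 - 652*b + 672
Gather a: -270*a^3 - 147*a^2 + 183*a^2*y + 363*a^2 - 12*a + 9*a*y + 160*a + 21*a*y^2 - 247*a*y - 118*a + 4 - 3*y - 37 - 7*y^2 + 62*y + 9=-270*a^3 + a^2*(183*y + 216) + a*(21*y^2 - 238*y + 30) - 7*y^2 + 59*y - 24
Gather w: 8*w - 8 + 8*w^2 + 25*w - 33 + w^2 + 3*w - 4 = 9*w^2 + 36*w - 45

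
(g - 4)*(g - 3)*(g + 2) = g^3 - 5*g^2 - 2*g + 24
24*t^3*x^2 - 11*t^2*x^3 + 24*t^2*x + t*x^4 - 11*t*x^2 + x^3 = x*(-8*t + x)*(-3*t + x)*(t*x + 1)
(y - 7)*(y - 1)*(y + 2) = y^3 - 6*y^2 - 9*y + 14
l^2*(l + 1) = l^3 + l^2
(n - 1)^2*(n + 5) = n^3 + 3*n^2 - 9*n + 5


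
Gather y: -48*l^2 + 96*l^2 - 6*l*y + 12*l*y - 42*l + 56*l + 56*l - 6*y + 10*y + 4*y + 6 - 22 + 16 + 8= 48*l^2 + 70*l + y*(6*l + 8) + 8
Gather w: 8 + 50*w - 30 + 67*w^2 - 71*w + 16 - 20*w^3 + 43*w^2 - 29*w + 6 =-20*w^3 + 110*w^2 - 50*w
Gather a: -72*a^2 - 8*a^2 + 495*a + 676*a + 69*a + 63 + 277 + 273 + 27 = -80*a^2 + 1240*a + 640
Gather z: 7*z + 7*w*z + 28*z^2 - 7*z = 7*w*z + 28*z^2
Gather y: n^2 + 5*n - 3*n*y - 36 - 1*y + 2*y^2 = n^2 + 5*n + 2*y^2 + y*(-3*n - 1) - 36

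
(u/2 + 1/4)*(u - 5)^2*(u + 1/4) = u^4/2 - 37*u^3/8 + 141*u^2/16 + 35*u/4 + 25/16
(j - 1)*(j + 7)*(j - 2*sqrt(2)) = j^3 - 2*sqrt(2)*j^2 + 6*j^2 - 12*sqrt(2)*j - 7*j + 14*sqrt(2)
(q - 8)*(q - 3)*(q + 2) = q^3 - 9*q^2 + 2*q + 48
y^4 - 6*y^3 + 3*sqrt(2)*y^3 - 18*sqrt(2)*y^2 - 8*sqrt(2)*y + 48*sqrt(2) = (y - 6)*(y - sqrt(2))*(y + 2*sqrt(2))^2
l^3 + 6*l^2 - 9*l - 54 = (l - 3)*(l + 3)*(l + 6)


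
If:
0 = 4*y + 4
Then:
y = -1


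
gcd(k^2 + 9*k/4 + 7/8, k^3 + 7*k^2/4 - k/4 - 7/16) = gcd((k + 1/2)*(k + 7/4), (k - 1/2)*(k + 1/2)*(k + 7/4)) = k^2 + 9*k/4 + 7/8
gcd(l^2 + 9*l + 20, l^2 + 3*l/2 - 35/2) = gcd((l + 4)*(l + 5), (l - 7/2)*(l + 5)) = l + 5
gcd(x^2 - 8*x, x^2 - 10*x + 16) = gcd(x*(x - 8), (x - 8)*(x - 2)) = x - 8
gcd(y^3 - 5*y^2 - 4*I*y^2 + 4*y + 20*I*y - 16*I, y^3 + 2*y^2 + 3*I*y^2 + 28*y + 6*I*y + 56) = y - 4*I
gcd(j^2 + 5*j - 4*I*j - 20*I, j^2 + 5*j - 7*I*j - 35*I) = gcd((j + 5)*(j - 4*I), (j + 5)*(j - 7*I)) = j + 5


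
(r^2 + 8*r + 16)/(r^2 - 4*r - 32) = (r + 4)/(r - 8)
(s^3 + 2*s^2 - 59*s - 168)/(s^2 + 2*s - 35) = (s^2 - 5*s - 24)/(s - 5)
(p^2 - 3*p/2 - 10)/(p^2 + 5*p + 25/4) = 2*(p - 4)/(2*p + 5)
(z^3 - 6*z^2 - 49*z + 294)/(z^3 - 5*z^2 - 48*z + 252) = (z - 7)/(z - 6)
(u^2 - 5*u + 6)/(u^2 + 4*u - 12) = (u - 3)/(u + 6)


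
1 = 1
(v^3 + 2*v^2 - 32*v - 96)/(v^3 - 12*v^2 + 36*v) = (v^2 + 8*v + 16)/(v*(v - 6))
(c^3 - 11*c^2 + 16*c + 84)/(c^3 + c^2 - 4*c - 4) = (c^2 - 13*c + 42)/(c^2 - c - 2)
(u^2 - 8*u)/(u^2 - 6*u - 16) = u/(u + 2)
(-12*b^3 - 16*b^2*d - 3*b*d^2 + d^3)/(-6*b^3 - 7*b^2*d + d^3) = (6*b - d)/(3*b - d)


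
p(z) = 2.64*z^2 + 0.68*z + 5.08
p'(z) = 5.28*z + 0.68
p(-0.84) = 6.37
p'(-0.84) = -3.76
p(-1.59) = 10.67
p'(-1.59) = -7.72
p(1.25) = 10.06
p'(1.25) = 7.28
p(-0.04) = 5.06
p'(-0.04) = 0.47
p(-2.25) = 16.92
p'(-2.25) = -11.20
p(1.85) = 15.37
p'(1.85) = 10.45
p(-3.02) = 27.10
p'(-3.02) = -15.27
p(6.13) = 108.45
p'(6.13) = 33.05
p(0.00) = 5.08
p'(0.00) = 0.68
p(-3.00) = 26.80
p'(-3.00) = -15.16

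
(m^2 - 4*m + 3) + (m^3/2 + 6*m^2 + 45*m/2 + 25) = m^3/2 + 7*m^2 + 37*m/2 + 28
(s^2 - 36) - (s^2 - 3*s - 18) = 3*s - 18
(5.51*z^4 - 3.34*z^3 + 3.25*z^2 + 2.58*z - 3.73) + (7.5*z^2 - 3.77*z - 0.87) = 5.51*z^4 - 3.34*z^3 + 10.75*z^2 - 1.19*z - 4.6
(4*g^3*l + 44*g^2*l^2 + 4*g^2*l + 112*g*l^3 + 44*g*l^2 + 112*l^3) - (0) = 4*g^3*l + 44*g^2*l^2 + 4*g^2*l + 112*g*l^3 + 44*g*l^2 + 112*l^3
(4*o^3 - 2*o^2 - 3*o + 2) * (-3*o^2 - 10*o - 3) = -12*o^5 - 34*o^4 + 17*o^3 + 30*o^2 - 11*o - 6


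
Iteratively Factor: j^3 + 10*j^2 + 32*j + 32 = (j + 4)*(j^2 + 6*j + 8) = (j + 4)^2*(j + 2)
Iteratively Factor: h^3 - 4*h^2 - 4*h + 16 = (h - 4)*(h^2 - 4) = (h - 4)*(h - 2)*(h + 2)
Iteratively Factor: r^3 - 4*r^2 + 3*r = (r - 1)*(r^2 - 3*r) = r*(r - 1)*(r - 3)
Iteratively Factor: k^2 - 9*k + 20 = (k - 5)*(k - 4)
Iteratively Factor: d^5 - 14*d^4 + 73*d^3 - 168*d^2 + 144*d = (d - 4)*(d^4 - 10*d^3 + 33*d^2 - 36*d) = (d - 4)^2*(d^3 - 6*d^2 + 9*d) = (d - 4)^2*(d - 3)*(d^2 - 3*d) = d*(d - 4)^2*(d - 3)*(d - 3)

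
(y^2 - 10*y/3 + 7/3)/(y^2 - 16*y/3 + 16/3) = (3*y^2 - 10*y + 7)/(3*y^2 - 16*y + 16)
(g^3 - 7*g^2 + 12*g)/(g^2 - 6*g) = (g^2 - 7*g + 12)/(g - 6)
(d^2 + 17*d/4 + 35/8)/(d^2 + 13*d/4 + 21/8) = (2*d + 5)/(2*d + 3)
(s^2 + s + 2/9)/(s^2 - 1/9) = (3*s + 2)/(3*s - 1)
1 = 1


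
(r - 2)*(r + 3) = r^2 + r - 6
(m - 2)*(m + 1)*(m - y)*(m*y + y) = m^4*y - m^3*y^2 - 3*m^2*y + 3*m*y^2 - 2*m*y + 2*y^2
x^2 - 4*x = x*(x - 4)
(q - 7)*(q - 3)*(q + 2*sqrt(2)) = q^3 - 10*q^2 + 2*sqrt(2)*q^2 - 20*sqrt(2)*q + 21*q + 42*sqrt(2)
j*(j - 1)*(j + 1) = j^3 - j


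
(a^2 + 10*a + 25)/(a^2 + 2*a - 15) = (a + 5)/(a - 3)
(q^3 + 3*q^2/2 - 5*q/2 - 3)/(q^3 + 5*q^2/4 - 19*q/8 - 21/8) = 4*(q + 2)/(4*q + 7)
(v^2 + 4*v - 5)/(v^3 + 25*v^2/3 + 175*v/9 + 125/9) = 9*(v - 1)/(9*v^2 + 30*v + 25)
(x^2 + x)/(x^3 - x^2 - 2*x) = 1/(x - 2)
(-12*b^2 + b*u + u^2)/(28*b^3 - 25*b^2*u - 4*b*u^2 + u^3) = (-3*b + u)/(7*b^2 - 8*b*u + u^2)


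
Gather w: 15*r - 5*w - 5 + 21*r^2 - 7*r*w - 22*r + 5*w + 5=21*r^2 - 7*r*w - 7*r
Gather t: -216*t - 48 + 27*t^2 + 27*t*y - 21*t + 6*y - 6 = 27*t^2 + t*(27*y - 237) + 6*y - 54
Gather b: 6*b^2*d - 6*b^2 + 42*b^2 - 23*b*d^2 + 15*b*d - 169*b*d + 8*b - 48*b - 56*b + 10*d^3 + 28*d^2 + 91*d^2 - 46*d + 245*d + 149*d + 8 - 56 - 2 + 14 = b^2*(6*d + 36) + b*(-23*d^2 - 154*d - 96) + 10*d^3 + 119*d^2 + 348*d - 36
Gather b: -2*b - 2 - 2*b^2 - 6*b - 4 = -2*b^2 - 8*b - 6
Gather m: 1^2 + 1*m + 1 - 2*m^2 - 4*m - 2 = -2*m^2 - 3*m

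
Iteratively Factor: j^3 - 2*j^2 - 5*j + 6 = (j - 3)*(j^2 + j - 2) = (j - 3)*(j + 2)*(j - 1)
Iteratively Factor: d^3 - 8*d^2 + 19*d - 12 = (d - 1)*(d^2 - 7*d + 12) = (d - 3)*(d - 1)*(d - 4)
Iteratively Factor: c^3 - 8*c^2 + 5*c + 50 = (c - 5)*(c^2 - 3*c - 10) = (c - 5)^2*(c + 2)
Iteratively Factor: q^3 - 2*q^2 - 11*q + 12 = (q - 4)*(q^2 + 2*q - 3) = (q - 4)*(q + 3)*(q - 1)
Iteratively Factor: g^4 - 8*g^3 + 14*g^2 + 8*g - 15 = (g + 1)*(g^3 - 9*g^2 + 23*g - 15) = (g - 3)*(g + 1)*(g^2 - 6*g + 5) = (g - 3)*(g - 1)*(g + 1)*(g - 5)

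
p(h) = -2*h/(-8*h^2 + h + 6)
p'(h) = -2*h*(16*h - 1)/(-8*h^2 + h + 6)^2 - 2/(-8*h^2 + h + 6) = 2*(8*h^2 - h*(16*h - 1) - h - 6)/(-8*h^2 + h + 6)^2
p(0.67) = -0.44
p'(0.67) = -2.02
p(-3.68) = -0.07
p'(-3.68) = -0.02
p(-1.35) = -0.27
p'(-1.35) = -0.42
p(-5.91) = -0.04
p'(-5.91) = -0.01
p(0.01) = -0.00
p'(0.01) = -0.33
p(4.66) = 0.06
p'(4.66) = -0.01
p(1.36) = 0.37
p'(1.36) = -0.75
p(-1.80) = -0.17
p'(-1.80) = -0.14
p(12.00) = 0.02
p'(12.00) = 0.00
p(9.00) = 0.03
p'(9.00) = 0.00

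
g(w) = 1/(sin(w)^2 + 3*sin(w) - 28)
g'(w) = (-2*sin(w)*cos(w) - 3*cos(w))/(sin(w)^2 + 3*sin(w) - 28)^2 = -(2*sin(w) + 3)*cos(w)/(sin(w)^2 + 3*sin(w) - 28)^2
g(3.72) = -0.03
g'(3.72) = 0.00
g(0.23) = -0.04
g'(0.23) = -0.00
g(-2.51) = -0.03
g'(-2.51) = 0.00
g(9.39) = -0.04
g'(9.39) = 0.00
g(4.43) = -0.03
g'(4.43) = 0.00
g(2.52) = -0.04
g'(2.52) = 0.01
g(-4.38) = -0.04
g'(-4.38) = 0.00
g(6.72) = -0.04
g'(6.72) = -0.00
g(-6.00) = -0.04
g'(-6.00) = 0.00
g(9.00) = -0.04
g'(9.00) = 0.00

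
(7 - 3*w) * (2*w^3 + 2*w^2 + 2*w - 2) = -6*w^4 + 8*w^3 + 8*w^2 + 20*w - 14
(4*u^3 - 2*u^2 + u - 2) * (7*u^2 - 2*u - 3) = 28*u^5 - 22*u^4 - u^3 - 10*u^2 + u + 6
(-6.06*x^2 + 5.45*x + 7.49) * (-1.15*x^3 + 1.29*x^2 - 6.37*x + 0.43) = 6.969*x^5 - 14.0849*x^4 + 37.0192*x^3 - 27.6602*x^2 - 45.3678*x + 3.2207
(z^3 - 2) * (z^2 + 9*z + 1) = z^5 + 9*z^4 + z^3 - 2*z^2 - 18*z - 2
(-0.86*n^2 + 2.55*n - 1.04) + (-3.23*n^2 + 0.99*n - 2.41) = -4.09*n^2 + 3.54*n - 3.45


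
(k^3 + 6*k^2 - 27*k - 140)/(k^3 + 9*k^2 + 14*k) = (k^2 - k - 20)/(k*(k + 2))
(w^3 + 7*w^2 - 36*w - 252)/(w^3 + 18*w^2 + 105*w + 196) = (w^2 - 36)/(w^2 + 11*w + 28)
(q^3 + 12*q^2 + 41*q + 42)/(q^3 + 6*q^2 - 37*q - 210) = (q^2 + 5*q + 6)/(q^2 - q - 30)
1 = 1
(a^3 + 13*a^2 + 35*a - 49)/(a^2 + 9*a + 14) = (a^2 + 6*a - 7)/(a + 2)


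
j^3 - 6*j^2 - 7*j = j*(j - 7)*(j + 1)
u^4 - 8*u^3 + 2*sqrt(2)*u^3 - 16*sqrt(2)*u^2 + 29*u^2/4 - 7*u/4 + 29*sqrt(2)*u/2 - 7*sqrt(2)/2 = (u - 7)*(u - 1/2)^2*(u + 2*sqrt(2))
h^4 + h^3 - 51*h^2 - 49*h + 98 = (h - 7)*(h - 1)*(h + 2)*(h + 7)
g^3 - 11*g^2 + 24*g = g*(g - 8)*(g - 3)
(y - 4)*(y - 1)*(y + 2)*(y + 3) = y^4 - 15*y^2 - 10*y + 24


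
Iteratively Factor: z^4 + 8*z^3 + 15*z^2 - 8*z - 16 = (z - 1)*(z^3 + 9*z^2 + 24*z + 16) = (z - 1)*(z + 4)*(z^2 + 5*z + 4) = (z - 1)*(z + 1)*(z + 4)*(z + 4)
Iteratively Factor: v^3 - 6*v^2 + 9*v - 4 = (v - 4)*(v^2 - 2*v + 1) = (v - 4)*(v - 1)*(v - 1)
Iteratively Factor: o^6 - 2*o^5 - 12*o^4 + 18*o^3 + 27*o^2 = (o)*(o^5 - 2*o^4 - 12*o^3 + 18*o^2 + 27*o) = o*(o + 1)*(o^4 - 3*o^3 - 9*o^2 + 27*o) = o*(o - 3)*(o + 1)*(o^3 - 9*o) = o*(o - 3)^2*(o + 1)*(o^2 + 3*o) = o*(o - 3)^2*(o + 1)*(o + 3)*(o)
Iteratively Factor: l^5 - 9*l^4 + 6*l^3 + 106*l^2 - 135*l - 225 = (l + 3)*(l^4 - 12*l^3 + 42*l^2 - 20*l - 75) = (l + 1)*(l + 3)*(l^3 - 13*l^2 + 55*l - 75) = (l - 5)*(l + 1)*(l + 3)*(l^2 - 8*l + 15) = (l - 5)^2*(l + 1)*(l + 3)*(l - 3)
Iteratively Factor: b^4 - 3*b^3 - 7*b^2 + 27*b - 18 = (b - 1)*(b^3 - 2*b^2 - 9*b + 18) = (b - 1)*(b + 3)*(b^2 - 5*b + 6) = (b - 3)*(b - 1)*(b + 3)*(b - 2)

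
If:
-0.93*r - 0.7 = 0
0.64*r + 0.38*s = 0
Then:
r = -0.75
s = 1.27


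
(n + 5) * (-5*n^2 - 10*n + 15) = -5*n^3 - 35*n^2 - 35*n + 75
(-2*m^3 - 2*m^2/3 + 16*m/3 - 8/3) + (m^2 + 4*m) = -2*m^3 + m^2/3 + 28*m/3 - 8/3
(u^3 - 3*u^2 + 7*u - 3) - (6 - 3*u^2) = u^3 + 7*u - 9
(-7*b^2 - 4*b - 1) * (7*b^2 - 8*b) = -49*b^4 + 28*b^3 + 25*b^2 + 8*b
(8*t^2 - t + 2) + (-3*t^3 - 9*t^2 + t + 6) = -3*t^3 - t^2 + 8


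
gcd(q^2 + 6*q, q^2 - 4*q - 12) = 1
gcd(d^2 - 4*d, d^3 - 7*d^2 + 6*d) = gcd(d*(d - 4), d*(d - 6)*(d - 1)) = d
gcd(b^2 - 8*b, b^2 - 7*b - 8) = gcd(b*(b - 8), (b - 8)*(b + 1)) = b - 8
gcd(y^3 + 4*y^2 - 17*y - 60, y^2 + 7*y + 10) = y + 5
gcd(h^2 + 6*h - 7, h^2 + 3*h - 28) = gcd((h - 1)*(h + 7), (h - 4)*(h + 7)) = h + 7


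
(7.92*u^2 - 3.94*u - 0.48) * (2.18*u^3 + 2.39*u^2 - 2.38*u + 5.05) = 17.2656*u^5 + 10.3396*u^4 - 29.3126*u^3 + 48.226*u^2 - 18.7546*u - 2.424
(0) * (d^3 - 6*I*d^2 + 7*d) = 0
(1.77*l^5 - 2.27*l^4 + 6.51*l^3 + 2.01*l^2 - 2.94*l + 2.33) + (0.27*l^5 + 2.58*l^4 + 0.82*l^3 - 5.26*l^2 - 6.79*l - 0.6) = 2.04*l^5 + 0.31*l^4 + 7.33*l^3 - 3.25*l^2 - 9.73*l + 1.73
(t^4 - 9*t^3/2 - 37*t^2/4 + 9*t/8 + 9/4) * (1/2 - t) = -t^5 + 5*t^4 + 7*t^3 - 23*t^2/4 - 27*t/16 + 9/8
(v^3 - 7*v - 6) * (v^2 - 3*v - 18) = v^5 - 3*v^4 - 25*v^3 + 15*v^2 + 144*v + 108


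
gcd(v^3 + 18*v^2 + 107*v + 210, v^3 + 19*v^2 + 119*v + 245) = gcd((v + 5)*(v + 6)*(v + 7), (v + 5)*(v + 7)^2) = v^2 + 12*v + 35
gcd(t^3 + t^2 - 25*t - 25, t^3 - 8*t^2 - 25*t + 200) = t^2 - 25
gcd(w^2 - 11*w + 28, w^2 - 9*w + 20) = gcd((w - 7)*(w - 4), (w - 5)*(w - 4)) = w - 4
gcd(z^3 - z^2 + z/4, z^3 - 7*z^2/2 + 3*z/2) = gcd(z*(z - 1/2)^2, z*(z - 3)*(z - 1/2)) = z^2 - z/2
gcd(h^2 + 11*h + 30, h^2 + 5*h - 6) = h + 6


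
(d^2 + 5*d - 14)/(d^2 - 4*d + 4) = (d + 7)/(d - 2)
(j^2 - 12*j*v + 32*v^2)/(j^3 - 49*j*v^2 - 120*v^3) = (j - 4*v)/(j^2 + 8*j*v + 15*v^2)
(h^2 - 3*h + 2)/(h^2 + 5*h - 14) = (h - 1)/(h + 7)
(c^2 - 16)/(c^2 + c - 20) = (c + 4)/(c + 5)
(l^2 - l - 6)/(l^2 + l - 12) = (l + 2)/(l + 4)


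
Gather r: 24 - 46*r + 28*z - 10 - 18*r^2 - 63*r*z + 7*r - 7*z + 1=-18*r^2 + r*(-63*z - 39) + 21*z + 15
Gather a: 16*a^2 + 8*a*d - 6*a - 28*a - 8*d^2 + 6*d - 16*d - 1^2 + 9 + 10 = 16*a^2 + a*(8*d - 34) - 8*d^2 - 10*d + 18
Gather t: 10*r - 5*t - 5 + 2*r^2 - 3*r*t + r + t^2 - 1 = 2*r^2 + 11*r + t^2 + t*(-3*r - 5) - 6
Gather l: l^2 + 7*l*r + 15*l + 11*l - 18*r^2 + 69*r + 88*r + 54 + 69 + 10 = l^2 + l*(7*r + 26) - 18*r^2 + 157*r + 133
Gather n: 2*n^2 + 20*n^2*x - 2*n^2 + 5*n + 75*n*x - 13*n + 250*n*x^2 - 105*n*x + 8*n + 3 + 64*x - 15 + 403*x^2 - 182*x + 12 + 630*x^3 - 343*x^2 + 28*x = 20*n^2*x + n*(250*x^2 - 30*x) + 630*x^3 + 60*x^2 - 90*x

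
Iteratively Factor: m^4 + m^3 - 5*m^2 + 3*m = (m + 3)*(m^3 - 2*m^2 + m) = m*(m + 3)*(m^2 - 2*m + 1) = m*(m - 1)*(m + 3)*(m - 1)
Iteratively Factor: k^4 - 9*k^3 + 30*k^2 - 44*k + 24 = (k - 2)*(k^3 - 7*k^2 + 16*k - 12) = (k - 2)^2*(k^2 - 5*k + 6) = (k - 3)*(k - 2)^2*(k - 2)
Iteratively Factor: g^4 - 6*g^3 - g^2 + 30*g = (g - 3)*(g^3 - 3*g^2 - 10*g) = (g - 3)*(g + 2)*(g^2 - 5*g) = g*(g - 3)*(g + 2)*(g - 5)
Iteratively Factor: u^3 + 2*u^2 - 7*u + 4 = (u + 4)*(u^2 - 2*u + 1) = (u - 1)*(u + 4)*(u - 1)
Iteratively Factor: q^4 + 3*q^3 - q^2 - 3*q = (q)*(q^3 + 3*q^2 - q - 3) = q*(q + 3)*(q^2 - 1) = q*(q + 1)*(q + 3)*(q - 1)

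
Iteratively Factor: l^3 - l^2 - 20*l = (l)*(l^2 - l - 20) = l*(l - 5)*(l + 4)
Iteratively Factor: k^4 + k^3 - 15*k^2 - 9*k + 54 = (k + 3)*(k^3 - 2*k^2 - 9*k + 18) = (k + 3)^2*(k^2 - 5*k + 6) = (k - 2)*(k + 3)^2*(k - 3)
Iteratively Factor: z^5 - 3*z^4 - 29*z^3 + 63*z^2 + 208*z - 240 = (z - 1)*(z^4 - 2*z^3 - 31*z^2 + 32*z + 240) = (z - 1)*(z + 3)*(z^3 - 5*z^2 - 16*z + 80) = (z - 5)*(z - 1)*(z + 3)*(z^2 - 16) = (z - 5)*(z - 4)*(z - 1)*(z + 3)*(z + 4)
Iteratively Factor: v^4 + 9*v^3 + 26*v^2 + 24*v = (v + 2)*(v^3 + 7*v^2 + 12*v) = v*(v + 2)*(v^2 + 7*v + 12) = v*(v + 2)*(v + 4)*(v + 3)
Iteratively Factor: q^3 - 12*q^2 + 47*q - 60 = (q - 5)*(q^2 - 7*q + 12) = (q - 5)*(q - 3)*(q - 4)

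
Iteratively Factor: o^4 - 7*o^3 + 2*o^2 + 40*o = (o)*(o^3 - 7*o^2 + 2*o + 40) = o*(o - 5)*(o^2 - 2*o - 8) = o*(o - 5)*(o - 4)*(o + 2)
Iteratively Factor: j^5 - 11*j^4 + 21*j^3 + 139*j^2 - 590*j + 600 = (j - 2)*(j^4 - 9*j^3 + 3*j^2 + 145*j - 300) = (j - 5)*(j - 2)*(j^3 - 4*j^2 - 17*j + 60) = (j - 5)^2*(j - 2)*(j^2 + j - 12) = (j - 5)^2*(j - 3)*(j - 2)*(j + 4)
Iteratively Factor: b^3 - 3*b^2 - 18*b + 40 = (b - 2)*(b^2 - b - 20) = (b - 2)*(b + 4)*(b - 5)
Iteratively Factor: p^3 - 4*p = (p + 2)*(p^2 - 2*p) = (p - 2)*(p + 2)*(p)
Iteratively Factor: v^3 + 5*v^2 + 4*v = (v + 1)*(v^2 + 4*v) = (v + 1)*(v + 4)*(v)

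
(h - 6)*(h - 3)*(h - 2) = h^3 - 11*h^2 + 36*h - 36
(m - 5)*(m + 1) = m^2 - 4*m - 5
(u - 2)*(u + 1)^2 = u^3 - 3*u - 2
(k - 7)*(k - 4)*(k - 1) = k^3 - 12*k^2 + 39*k - 28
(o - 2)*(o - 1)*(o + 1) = o^3 - 2*o^2 - o + 2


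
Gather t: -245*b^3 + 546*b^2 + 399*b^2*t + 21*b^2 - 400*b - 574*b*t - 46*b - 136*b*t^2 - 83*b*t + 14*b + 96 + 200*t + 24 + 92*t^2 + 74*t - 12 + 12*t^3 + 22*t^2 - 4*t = -245*b^3 + 567*b^2 - 432*b + 12*t^3 + t^2*(114 - 136*b) + t*(399*b^2 - 657*b + 270) + 108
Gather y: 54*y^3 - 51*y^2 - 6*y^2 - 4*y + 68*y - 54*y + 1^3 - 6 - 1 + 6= 54*y^3 - 57*y^2 + 10*y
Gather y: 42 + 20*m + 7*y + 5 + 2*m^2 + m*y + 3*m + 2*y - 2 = 2*m^2 + 23*m + y*(m + 9) + 45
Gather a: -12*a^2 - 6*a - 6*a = -12*a^2 - 12*a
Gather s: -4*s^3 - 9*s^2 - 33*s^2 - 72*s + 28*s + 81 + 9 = -4*s^3 - 42*s^2 - 44*s + 90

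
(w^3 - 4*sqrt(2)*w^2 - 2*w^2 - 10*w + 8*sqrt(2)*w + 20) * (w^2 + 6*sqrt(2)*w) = w^5 - 2*w^4 + 2*sqrt(2)*w^4 - 58*w^3 - 4*sqrt(2)*w^3 - 60*sqrt(2)*w^2 + 116*w^2 + 120*sqrt(2)*w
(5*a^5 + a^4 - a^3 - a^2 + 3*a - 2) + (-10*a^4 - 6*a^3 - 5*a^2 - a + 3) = 5*a^5 - 9*a^4 - 7*a^3 - 6*a^2 + 2*a + 1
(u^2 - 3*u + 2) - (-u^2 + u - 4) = 2*u^2 - 4*u + 6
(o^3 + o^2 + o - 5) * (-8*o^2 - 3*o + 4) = -8*o^5 - 11*o^4 - 7*o^3 + 41*o^2 + 19*o - 20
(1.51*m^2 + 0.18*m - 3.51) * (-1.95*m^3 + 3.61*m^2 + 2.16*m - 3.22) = -2.9445*m^5 + 5.1001*m^4 + 10.7559*m^3 - 17.1445*m^2 - 8.1612*m + 11.3022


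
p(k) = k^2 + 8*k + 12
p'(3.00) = 14.00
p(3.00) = 45.00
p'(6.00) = 20.00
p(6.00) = 96.00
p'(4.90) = 17.80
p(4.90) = 75.21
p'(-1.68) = 4.64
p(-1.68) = 1.38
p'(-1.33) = 5.34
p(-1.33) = 3.13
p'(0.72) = 9.44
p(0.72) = 18.28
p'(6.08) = 20.16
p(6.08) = 97.61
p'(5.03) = 18.06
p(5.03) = 77.54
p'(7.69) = 23.38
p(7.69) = 132.66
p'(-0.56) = 6.88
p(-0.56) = 7.83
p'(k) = 2*k + 8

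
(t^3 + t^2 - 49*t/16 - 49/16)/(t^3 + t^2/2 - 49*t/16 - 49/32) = 2*(t + 1)/(2*t + 1)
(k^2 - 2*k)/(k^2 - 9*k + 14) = k/(k - 7)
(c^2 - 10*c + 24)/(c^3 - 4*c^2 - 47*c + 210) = (c - 4)/(c^2 + 2*c - 35)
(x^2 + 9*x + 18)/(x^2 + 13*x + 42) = (x + 3)/(x + 7)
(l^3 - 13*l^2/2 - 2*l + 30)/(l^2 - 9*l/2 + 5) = (l^2 - 4*l - 12)/(l - 2)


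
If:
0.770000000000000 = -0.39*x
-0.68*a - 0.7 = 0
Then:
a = -1.03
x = -1.97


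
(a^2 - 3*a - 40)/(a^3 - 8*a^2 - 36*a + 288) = (a + 5)/(a^2 - 36)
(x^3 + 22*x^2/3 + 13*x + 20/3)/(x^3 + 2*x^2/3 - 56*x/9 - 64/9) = 3*(x^2 + 6*x + 5)/(3*x^2 - 2*x - 16)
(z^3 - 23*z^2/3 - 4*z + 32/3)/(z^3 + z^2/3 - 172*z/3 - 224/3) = (z - 1)/(z + 7)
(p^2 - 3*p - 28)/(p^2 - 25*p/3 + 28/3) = 3*(p + 4)/(3*p - 4)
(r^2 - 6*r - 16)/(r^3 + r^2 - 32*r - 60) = (r - 8)/(r^2 - r - 30)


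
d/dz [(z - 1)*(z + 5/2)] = 2*z + 3/2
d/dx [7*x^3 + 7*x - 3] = 21*x^2 + 7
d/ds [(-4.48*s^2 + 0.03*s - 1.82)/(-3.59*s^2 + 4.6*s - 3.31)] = (-20.5003*s^2 + 16.59*s + 8.2727)/(12.8881*s^4 - 33.028*s^3 + 44.9258*s^2 - 30.452*s + 10.9561)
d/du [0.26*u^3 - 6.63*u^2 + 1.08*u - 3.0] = 0.78*u^2 - 13.26*u + 1.08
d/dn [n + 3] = 1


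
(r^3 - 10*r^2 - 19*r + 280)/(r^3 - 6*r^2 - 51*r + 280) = (r^2 - 2*r - 35)/(r^2 + 2*r - 35)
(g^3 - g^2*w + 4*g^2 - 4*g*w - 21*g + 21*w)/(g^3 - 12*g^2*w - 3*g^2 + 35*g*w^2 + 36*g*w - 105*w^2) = (g^2 - g*w + 7*g - 7*w)/(g^2 - 12*g*w + 35*w^2)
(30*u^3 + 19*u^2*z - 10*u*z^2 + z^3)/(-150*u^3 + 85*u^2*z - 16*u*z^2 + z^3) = (u + z)/(-5*u + z)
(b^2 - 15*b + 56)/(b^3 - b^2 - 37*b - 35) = (b - 8)/(b^2 + 6*b + 5)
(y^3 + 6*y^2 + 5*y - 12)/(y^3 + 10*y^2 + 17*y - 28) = (y + 3)/(y + 7)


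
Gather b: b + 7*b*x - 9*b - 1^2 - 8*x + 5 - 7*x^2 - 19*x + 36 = b*(7*x - 8) - 7*x^2 - 27*x + 40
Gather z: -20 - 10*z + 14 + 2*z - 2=-8*z - 8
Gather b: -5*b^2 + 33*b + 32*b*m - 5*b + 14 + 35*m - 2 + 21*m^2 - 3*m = -5*b^2 + b*(32*m + 28) + 21*m^2 + 32*m + 12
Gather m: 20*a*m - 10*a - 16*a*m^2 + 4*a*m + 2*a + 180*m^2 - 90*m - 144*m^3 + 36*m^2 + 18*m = -8*a - 144*m^3 + m^2*(216 - 16*a) + m*(24*a - 72)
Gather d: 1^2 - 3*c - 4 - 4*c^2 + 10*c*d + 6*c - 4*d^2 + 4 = -4*c^2 + 10*c*d + 3*c - 4*d^2 + 1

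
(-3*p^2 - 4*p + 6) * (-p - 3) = 3*p^3 + 13*p^2 + 6*p - 18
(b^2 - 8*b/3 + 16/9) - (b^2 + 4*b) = 16/9 - 20*b/3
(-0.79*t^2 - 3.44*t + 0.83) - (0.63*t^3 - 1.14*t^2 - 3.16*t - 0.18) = -0.63*t^3 + 0.35*t^2 - 0.28*t + 1.01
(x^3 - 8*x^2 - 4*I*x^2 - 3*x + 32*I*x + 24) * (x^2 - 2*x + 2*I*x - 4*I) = x^5 - 10*x^4 - 2*I*x^4 + 21*x^3 + 20*I*x^3 - 50*x^2 - 38*I*x^2 + 80*x + 60*I*x - 96*I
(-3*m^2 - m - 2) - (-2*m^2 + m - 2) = -m^2 - 2*m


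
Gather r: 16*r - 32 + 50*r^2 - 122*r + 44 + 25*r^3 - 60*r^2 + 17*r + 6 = 25*r^3 - 10*r^2 - 89*r + 18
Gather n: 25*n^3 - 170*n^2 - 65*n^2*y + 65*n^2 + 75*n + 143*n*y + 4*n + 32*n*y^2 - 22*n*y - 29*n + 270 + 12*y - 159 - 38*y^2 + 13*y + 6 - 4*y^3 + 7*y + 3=25*n^3 + n^2*(-65*y - 105) + n*(32*y^2 + 121*y + 50) - 4*y^3 - 38*y^2 + 32*y + 120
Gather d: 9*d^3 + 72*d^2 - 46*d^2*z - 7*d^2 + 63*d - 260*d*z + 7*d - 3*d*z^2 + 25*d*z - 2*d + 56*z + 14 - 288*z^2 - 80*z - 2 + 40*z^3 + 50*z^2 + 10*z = 9*d^3 + d^2*(65 - 46*z) + d*(-3*z^2 - 235*z + 68) + 40*z^3 - 238*z^2 - 14*z + 12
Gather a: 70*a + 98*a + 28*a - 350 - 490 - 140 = 196*a - 980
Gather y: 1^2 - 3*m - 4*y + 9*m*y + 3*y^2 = -3*m + 3*y^2 + y*(9*m - 4) + 1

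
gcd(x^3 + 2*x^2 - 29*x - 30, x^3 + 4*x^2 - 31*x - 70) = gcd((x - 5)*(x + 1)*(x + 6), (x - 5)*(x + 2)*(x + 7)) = x - 5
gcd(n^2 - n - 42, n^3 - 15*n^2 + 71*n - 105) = n - 7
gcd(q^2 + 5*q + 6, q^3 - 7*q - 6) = q + 2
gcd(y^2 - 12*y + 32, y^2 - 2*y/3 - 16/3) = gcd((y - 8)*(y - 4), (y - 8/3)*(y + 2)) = 1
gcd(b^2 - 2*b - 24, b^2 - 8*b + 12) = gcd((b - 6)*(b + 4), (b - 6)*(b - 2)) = b - 6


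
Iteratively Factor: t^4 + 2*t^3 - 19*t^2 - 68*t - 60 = (t - 5)*(t^3 + 7*t^2 + 16*t + 12) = (t - 5)*(t + 2)*(t^2 + 5*t + 6) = (t - 5)*(t + 2)*(t + 3)*(t + 2)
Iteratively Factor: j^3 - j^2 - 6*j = (j)*(j^2 - j - 6) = j*(j + 2)*(j - 3)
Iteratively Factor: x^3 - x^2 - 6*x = (x + 2)*(x^2 - 3*x) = x*(x + 2)*(x - 3)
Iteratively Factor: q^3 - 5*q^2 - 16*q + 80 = (q - 4)*(q^2 - q - 20) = (q - 5)*(q - 4)*(q + 4)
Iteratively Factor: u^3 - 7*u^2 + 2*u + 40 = (u - 5)*(u^2 - 2*u - 8) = (u - 5)*(u + 2)*(u - 4)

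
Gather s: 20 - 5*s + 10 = 30 - 5*s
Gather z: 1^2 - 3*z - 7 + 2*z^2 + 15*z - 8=2*z^2 + 12*z - 14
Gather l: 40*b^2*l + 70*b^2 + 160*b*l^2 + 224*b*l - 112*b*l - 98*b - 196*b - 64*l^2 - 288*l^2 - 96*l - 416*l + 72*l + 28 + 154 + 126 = 70*b^2 - 294*b + l^2*(160*b - 352) + l*(40*b^2 + 112*b - 440) + 308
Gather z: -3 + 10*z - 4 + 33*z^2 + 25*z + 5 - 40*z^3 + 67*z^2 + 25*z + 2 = -40*z^3 + 100*z^2 + 60*z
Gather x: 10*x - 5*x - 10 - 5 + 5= 5*x - 10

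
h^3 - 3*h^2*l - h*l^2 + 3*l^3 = (h - 3*l)*(h - l)*(h + l)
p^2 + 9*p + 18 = (p + 3)*(p + 6)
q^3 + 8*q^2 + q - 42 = (q - 2)*(q + 3)*(q + 7)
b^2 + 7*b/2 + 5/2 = (b + 1)*(b + 5/2)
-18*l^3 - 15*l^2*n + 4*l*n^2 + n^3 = (-3*l + n)*(l + n)*(6*l + n)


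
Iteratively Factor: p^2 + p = (p)*(p + 1)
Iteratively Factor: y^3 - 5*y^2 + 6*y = (y - 2)*(y^2 - 3*y) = y*(y - 2)*(y - 3)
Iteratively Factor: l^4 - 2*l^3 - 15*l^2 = (l + 3)*(l^3 - 5*l^2) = l*(l + 3)*(l^2 - 5*l) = l*(l - 5)*(l + 3)*(l)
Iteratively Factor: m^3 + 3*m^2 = (m)*(m^2 + 3*m) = m^2*(m + 3)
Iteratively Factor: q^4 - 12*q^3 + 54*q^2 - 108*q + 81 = (q - 3)*(q^3 - 9*q^2 + 27*q - 27) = (q - 3)^2*(q^2 - 6*q + 9) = (q - 3)^3*(q - 3)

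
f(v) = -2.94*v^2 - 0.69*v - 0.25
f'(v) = -5.88*v - 0.69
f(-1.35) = -4.68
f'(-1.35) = 7.25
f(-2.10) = -11.77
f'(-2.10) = 11.66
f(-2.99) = -24.47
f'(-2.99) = 16.89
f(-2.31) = -14.34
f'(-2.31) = 12.89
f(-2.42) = -15.80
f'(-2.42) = 13.54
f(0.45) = -1.16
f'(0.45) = -3.34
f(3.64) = -41.72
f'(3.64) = -22.09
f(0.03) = -0.27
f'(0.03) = -0.87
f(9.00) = -244.60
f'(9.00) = -53.61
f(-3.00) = -24.64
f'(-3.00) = 16.95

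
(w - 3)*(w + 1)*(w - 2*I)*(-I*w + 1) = -I*w^4 - w^3 + 2*I*w^3 + 2*w^2 + I*w^2 + 3*w + 4*I*w + 6*I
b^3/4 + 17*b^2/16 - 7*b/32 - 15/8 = (b/4 + 1)*(b - 5/4)*(b + 3/2)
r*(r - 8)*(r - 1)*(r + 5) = r^4 - 4*r^3 - 37*r^2 + 40*r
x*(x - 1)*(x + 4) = x^3 + 3*x^2 - 4*x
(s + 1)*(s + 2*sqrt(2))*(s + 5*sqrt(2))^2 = s^4 + s^3 + 12*sqrt(2)*s^3 + 12*sqrt(2)*s^2 + 90*s^2 + 90*s + 100*sqrt(2)*s + 100*sqrt(2)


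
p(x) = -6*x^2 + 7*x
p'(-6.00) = 79.00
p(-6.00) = -258.00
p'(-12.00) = 151.00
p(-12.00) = -948.00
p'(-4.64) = 62.68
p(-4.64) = -161.66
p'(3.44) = -34.28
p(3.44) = -46.92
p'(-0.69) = 15.28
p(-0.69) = -7.69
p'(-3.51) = 49.12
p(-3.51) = -98.49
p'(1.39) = -9.68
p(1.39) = -1.86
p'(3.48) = -34.76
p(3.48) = -48.30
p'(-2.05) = 31.60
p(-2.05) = -39.56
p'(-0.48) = 12.76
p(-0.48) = -4.74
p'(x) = 7 - 12*x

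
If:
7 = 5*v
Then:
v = 7/5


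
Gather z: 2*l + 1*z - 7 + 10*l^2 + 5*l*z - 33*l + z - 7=10*l^2 - 31*l + z*(5*l + 2) - 14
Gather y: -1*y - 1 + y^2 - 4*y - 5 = y^2 - 5*y - 6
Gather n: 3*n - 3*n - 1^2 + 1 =0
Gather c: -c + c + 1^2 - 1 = 0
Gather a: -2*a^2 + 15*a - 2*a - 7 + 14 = -2*a^2 + 13*a + 7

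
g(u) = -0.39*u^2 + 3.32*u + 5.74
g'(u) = 3.32 - 0.78*u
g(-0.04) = 5.61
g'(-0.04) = 3.35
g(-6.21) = -29.92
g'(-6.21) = 8.16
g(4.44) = 12.79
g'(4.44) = -0.14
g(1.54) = 9.93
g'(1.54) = 2.12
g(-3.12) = -8.41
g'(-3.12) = 5.75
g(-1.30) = 0.76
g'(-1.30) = 4.33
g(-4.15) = -14.75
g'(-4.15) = 6.56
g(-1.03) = 1.91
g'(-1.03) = 4.12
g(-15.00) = -131.81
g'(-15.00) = 15.02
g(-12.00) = -90.26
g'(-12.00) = 12.68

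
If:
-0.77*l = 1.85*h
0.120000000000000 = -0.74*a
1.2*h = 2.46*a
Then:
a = -0.16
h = -0.33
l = 0.80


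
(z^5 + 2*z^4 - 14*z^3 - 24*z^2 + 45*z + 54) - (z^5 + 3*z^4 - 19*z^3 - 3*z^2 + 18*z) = -z^4 + 5*z^3 - 21*z^2 + 27*z + 54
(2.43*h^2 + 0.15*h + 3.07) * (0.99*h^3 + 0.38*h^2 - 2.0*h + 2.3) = 2.4057*h^5 + 1.0719*h^4 - 1.7637*h^3 + 6.4556*h^2 - 5.795*h + 7.061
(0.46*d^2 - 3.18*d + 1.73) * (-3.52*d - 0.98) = -1.6192*d^3 + 10.7428*d^2 - 2.9732*d - 1.6954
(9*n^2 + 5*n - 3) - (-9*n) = 9*n^2 + 14*n - 3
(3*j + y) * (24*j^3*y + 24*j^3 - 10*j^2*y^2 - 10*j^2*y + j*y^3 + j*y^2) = 72*j^4*y + 72*j^4 - 6*j^3*y^2 - 6*j^3*y - 7*j^2*y^3 - 7*j^2*y^2 + j*y^4 + j*y^3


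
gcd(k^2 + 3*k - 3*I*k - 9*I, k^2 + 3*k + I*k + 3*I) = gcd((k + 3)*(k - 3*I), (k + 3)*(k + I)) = k + 3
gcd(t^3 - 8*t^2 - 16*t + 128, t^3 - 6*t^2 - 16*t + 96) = t^2 - 16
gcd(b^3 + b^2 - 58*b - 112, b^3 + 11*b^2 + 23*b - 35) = b + 7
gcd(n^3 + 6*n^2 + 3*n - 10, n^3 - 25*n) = n + 5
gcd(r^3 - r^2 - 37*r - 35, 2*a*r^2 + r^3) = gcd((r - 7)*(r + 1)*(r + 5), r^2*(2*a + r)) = 1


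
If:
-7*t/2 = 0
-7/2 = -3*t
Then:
No Solution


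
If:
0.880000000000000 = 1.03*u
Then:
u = 0.85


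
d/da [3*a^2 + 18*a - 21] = 6*a + 18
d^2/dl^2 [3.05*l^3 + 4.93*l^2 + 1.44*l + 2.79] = 18.3*l + 9.86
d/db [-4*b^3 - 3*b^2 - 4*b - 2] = -12*b^2 - 6*b - 4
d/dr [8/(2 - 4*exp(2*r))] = 16*exp(2*r)/(2*exp(2*r) - 1)^2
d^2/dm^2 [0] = 0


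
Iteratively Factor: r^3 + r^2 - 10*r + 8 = (r - 1)*(r^2 + 2*r - 8) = (r - 2)*(r - 1)*(r + 4)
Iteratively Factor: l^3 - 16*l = (l + 4)*(l^2 - 4*l) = (l - 4)*(l + 4)*(l)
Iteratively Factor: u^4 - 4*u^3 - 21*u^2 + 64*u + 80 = (u + 4)*(u^3 - 8*u^2 + 11*u + 20) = (u + 1)*(u + 4)*(u^2 - 9*u + 20) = (u - 5)*(u + 1)*(u + 4)*(u - 4)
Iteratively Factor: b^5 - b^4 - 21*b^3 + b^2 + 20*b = (b - 1)*(b^4 - 21*b^2 - 20*b) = (b - 1)*(b + 1)*(b^3 - b^2 - 20*b) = (b - 5)*(b - 1)*(b + 1)*(b^2 + 4*b) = (b - 5)*(b - 1)*(b + 1)*(b + 4)*(b)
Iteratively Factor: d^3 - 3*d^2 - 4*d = (d)*(d^2 - 3*d - 4) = d*(d + 1)*(d - 4)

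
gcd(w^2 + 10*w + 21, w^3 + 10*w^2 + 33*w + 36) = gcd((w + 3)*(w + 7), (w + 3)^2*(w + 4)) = w + 3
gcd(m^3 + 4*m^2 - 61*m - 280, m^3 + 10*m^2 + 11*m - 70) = m^2 + 12*m + 35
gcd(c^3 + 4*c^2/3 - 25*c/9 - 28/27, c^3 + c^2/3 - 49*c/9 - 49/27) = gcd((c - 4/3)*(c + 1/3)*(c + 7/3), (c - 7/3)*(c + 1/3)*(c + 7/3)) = c^2 + 8*c/3 + 7/9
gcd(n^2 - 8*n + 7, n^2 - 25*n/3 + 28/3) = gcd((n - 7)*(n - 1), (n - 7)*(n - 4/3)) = n - 7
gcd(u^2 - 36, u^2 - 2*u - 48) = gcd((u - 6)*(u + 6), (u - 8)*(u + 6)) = u + 6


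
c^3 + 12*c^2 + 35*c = c*(c + 5)*(c + 7)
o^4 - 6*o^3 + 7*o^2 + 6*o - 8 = (o - 4)*(o - 2)*(o - 1)*(o + 1)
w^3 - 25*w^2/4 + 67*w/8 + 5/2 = (w - 4)*(w - 5/2)*(w + 1/4)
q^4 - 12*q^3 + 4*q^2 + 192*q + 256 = (q - 8)^2*(q + 2)^2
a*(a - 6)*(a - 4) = a^3 - 10*a^2 + 24*a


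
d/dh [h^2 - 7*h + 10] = 2*h - 7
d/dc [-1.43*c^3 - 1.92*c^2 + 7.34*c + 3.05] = -4.29*c^2 - 3.84*c + 7.34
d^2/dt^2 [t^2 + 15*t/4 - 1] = 2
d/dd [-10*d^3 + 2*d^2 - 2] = 2*d*(2 - 15*d)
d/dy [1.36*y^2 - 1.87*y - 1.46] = 2.72*y - 1.87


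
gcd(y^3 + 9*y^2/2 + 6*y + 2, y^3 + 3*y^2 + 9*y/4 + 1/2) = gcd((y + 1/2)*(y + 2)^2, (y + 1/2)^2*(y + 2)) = y^2 + 5*y/2 + 1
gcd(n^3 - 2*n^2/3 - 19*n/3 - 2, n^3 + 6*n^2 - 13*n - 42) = n^2 - n - 6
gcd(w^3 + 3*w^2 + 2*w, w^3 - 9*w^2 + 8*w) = w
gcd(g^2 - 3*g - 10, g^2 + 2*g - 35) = g - 5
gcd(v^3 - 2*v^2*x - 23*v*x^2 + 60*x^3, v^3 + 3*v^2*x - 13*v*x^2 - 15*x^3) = -v^2 - 2*v*x + 15*x^2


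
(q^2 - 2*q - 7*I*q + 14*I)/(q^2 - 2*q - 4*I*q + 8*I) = (q - 7*I)/(q - 4*I)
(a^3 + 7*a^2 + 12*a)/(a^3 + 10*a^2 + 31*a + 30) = a*(a + 4)/(a^2 + 7*a + 10)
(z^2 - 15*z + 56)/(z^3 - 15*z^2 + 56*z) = 1/z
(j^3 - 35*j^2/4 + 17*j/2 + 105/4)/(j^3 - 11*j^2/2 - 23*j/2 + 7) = (4*j^2 - 7*j - 15)/(2*(2*j^2 + 3*j - 2))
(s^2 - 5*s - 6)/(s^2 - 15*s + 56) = (s^2 - 5*s - 6)/(s^2 - 15*s + 56)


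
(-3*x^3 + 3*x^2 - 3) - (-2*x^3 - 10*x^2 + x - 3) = -x^3 + 13*x^2 - x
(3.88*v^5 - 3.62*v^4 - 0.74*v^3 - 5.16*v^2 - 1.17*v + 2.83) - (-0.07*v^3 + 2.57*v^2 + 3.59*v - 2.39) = 3.88*v^5 - 3.62*v^4 - 0.67*v^3 - 7.73*v^2 - 4.76*v + 5.22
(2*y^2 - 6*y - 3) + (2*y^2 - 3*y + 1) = 4*y^2 - 9*y - 2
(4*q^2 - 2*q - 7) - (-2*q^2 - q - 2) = 6*q^2 - q - 5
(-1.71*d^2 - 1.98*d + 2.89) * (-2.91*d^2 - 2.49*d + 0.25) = 4.9761*d^4 + 10.0197*d^3 - 3.9072*d^2 - 7.6911*d + 0.7225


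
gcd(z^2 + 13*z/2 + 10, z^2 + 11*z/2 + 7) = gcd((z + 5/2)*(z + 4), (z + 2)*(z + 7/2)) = 1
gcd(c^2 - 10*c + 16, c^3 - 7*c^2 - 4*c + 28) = c - 2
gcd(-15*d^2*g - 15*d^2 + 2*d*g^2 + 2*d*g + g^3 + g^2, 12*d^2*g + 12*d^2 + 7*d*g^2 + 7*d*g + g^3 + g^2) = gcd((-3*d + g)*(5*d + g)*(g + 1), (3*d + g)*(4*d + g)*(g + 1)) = g + 1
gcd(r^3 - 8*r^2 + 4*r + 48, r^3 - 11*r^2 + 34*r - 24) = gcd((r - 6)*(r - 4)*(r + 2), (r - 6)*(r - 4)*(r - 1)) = r^2 - 10*r + 24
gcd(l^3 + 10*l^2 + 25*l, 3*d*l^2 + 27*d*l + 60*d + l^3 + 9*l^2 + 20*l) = l + 5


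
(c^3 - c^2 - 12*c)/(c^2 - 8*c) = (c^2 - c - 12)/(c - 8)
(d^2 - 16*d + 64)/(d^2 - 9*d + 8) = (d - 8)/(d - 1)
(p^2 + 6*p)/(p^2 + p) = (p + 6)/(p + 1)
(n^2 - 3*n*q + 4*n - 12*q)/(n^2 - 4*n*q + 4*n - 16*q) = (-n + 3*q)/(-n + 4*q)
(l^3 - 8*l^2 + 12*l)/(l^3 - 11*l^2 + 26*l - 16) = l*(l - 6)/(l^2 - 9*l + 8)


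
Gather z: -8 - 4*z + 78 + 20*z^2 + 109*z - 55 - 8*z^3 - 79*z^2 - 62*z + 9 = -8*z^3 - 59*z^2 + 43*z + 24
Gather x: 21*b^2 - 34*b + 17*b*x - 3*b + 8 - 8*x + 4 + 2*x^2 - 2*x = 21*b^2 - 37*b + 2*x^2 + x*(17*b - 10) + 12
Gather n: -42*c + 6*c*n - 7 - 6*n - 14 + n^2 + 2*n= -42*c + n^2 + n*(6*c - 4) - 21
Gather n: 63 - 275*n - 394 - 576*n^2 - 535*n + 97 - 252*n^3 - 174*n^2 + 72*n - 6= -252*n^3 - 750*n^2 - 738*n - 240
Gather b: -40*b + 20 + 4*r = -40*b + 4*r + 20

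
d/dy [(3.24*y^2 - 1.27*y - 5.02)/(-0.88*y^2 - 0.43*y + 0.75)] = (-2.5108*y^2 - 3.9752*y - 3.1111)/(0.7744*y^4 + 0.7568*y^3 - 1.1351*y^2 - 0.645*y + 0.5625)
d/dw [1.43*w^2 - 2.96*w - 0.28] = 2.86*w - 2.96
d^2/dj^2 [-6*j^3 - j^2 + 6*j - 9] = -36*j - 2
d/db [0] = 0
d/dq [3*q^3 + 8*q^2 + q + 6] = 9*q^2 + 16*q + 1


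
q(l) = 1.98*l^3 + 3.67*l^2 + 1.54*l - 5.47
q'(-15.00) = 1227.94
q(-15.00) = -5885.32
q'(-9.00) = 416.62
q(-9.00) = -1165.48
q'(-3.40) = 45.25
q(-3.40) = -46.10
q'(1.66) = 30.09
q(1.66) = 16.26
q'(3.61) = 105.45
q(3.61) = 141.07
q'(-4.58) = 92.52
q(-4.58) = -125.76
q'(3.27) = 89.06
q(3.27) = 108.04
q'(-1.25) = 1.65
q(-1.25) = -5.53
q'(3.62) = 105.95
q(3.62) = 142.13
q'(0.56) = 7.51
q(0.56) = -3.11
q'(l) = 5.94*l^2 + 7.34*l + 1.54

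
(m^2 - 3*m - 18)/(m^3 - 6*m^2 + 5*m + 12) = (m^2 - 3*m - 18)/(m^3 - 6*m^2 + 5*m + 12)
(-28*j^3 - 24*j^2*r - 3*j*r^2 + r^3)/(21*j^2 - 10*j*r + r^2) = (4*j^2 + 4*j*r + r^2)/(-3*j + r)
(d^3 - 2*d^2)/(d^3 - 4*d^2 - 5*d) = d*(2 - d)/(-d^2 + 4*d + 5)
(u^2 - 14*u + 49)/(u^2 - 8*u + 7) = (u - 7)/(u - 1)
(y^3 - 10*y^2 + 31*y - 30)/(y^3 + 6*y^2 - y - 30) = (y^2 - 8*y + 15)/(y^2 + 8*y + 15)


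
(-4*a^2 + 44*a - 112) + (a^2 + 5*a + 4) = -3*a^2 + 49*a - 108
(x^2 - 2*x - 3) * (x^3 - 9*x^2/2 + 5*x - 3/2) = x^5 - 13*x^4/2 + 11*x^3 + 2*x^2 - 12*x + 9/2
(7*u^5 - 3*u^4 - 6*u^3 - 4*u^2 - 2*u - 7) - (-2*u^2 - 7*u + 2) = 7*u^5 - 3*u^4 - 6*u^3 - 2*u^2 + 5*u - 9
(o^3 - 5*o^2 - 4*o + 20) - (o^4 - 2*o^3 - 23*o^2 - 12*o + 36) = -o^4 + 3*o^3 + 18*o^2 + 8*o - 16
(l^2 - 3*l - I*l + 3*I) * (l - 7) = l^3 - 10*l^2 - I*l^2 + 21*l + 10*I*l - 21*I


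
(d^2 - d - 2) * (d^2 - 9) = d^4 - d^3 - 11*d^2 + 9*d + 18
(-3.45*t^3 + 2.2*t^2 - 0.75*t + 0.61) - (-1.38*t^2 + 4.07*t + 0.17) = -3.45*t^3 + 3.58*t^2 - 4.82*t + 0.44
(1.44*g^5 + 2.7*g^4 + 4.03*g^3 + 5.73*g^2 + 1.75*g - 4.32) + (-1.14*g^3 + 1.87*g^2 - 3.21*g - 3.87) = 1.44*g^5 + 2.7*g^4 + 2.89*g^3 + 7.6*g^2 - 1.46*g - 8.19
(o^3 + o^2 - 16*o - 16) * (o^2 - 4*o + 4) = o^5 - 3*o^4 - 16*o^3 + 52*o^2 - 64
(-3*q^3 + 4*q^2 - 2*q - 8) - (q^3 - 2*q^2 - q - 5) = -4*q^3 + 6*q^2 - q - 3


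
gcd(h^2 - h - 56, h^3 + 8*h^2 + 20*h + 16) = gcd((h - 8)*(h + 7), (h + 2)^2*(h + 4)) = 1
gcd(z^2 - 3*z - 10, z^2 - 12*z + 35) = z - 5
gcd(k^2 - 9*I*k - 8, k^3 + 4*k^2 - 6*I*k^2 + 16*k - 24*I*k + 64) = k - 8*I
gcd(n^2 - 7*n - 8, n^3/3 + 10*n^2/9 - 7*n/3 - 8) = 1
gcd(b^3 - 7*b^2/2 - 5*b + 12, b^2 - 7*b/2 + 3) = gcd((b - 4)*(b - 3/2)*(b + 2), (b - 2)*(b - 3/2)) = b - 3/2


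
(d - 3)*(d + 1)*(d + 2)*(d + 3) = d^4 + 3*d^3 - 7*d^2 - 27*d - 18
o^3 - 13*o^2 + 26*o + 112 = (o - 8)*(o - 7)*(o + 2)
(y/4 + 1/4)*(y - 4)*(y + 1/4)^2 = y^4/4 - 5*y^3/8 - 87*y^2/64 - 35*y/64 - 1/16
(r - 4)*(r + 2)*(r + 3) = r^3 + r^2 - 14*r - 24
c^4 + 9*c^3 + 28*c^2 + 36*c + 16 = (c + 1)*(c + 2)^2*(c + 4)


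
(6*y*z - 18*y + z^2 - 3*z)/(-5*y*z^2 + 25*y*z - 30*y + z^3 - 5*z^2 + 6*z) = (-6*y - z)/(5*y*z - 10*y - z^2 + 2*z)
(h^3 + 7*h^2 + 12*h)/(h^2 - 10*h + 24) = h*(h^2 + 7*h + 12)/(h^2 - 10*h + 24)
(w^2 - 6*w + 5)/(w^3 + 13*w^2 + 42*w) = (w^2 - 6*w + 5)/(w*(w^2 + 13*w + 42))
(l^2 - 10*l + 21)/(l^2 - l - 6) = (l - 7)/(l + 2)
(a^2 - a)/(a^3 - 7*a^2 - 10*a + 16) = a/(a^2 - 6*a - 16)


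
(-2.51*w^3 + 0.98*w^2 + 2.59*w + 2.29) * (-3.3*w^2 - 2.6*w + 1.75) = 8.283*w^5 + 3.292*w^4 - 15.4875*w^3 - 12.576*w^2 - 1.4215*w + 4.0075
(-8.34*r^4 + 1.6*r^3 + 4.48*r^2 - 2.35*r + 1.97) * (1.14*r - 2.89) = -9.5076*r^5 + 25.9266*r^4 + 0.483199999999999*r^3 - 15.6262*r^2 + 9.0373*r - 5.6933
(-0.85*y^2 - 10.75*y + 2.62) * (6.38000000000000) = -5.423*y^2 - 68.585*y + 16.7156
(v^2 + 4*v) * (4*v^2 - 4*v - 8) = 4*v^4 + 12*v^3 - 24*v^2 - 32*v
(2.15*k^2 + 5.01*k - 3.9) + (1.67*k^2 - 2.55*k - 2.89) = 3.82*k^2 + 2.46*k - 6.79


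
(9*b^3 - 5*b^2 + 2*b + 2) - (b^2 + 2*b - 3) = 9*b^3 - 6*b^2 + 5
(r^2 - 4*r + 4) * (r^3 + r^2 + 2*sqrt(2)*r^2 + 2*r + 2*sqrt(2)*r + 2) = r^5 - 3*r^4 + 2*sqrt(2)*r^4 - 6*sqrt(2)*r^3 + 2*r^3 - 2*r^2 + 8*sqrt(2)*r + 8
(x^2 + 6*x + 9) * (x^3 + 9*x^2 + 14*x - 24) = x^5 + 15*x^4 + 77*x^3 + 141*x^2 - 18*x - 216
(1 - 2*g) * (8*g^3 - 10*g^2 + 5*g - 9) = -16*g^4 + 28*g^3 - 20*g^2 + 23*g - 9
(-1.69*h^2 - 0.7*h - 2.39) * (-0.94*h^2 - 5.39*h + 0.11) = 1.5886*h^4 + 9.7671*h^3 + 5.8337*h^2 + 12.8051*h - 0.2629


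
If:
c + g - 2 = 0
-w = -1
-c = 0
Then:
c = 0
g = 2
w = 1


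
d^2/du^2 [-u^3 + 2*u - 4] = -6*u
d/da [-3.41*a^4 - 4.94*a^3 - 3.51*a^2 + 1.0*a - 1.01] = -13.64*a^3 - 14.82*a^2 - 7.02*a + 1.0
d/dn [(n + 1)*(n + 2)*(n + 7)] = 3*n^2 + 20*n + 23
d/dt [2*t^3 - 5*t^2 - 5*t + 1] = 6*t^2 - 10*t - 5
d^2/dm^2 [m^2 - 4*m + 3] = 2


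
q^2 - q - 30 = (q - 6)*(q + 5)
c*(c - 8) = c^2 - 8*c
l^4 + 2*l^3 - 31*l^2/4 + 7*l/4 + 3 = (l - 3/2)*(l - 1)*(l + 1/2)*(l + 4)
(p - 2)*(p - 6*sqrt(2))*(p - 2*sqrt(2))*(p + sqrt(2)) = p^4 - 7*sqrt(2)*p^3 - 2*p^3 + 8*p^2 + 14*sqrt(2)*p^2 - 16*p + 24*sqrt(2)*p - 48*sqrt(2)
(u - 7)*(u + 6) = u^2 - u - 42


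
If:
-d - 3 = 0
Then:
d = -3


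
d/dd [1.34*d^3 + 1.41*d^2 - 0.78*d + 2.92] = 4.02*d^2 + 2.82*d - 0.78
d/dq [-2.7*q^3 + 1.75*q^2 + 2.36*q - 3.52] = -8.1*q^2 + 3.5*q + 2.36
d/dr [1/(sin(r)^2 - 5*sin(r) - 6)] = (5 - 2*sin(r))*cos(r)/((sin(r) - 6)^2*(sin(r) + 1)^2)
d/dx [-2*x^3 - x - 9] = -6*x^2 - 1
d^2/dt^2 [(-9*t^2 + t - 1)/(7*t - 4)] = -330/(343*t^3 - 588*t^2 + 336*t - 64)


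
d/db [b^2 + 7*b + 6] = 2*b + 7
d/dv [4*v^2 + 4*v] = 8*v + 4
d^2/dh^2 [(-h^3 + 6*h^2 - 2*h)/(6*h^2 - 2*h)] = -1/(27*h^3 - 27*h^2 + 9*h - 1)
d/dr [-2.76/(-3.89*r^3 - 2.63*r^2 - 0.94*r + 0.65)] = (-32.2092*r^2 - 14.5176*r - 2.5944)/(3.89*r^3 + 2.63*r^2 + 0.94*r - 0.65)^2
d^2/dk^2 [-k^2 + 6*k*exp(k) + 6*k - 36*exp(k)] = 6*k*exp(k) - 24*exp(k) - 2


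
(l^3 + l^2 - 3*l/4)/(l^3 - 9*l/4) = (2*l - 1)/(2*l - 3)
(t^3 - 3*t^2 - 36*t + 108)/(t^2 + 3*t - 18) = t - 6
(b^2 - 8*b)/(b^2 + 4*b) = (b - 8)/(b + 4)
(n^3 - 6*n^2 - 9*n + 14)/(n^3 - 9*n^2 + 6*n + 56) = (n - 1)/(n - 4)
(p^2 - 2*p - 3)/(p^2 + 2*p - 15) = (p + 1)/(p + 5)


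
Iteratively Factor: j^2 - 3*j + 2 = (j - 2)*(j - 1)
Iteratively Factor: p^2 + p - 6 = (p - 2)*(p + 3)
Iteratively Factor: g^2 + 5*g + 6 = (g + 2)*(g + 3)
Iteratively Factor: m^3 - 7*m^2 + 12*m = (m - 3)*(m^2 - 4*m) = m*(m - 3)*(m - 4)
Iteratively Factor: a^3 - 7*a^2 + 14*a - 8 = (a - 4)*(a^2 - 3*a + 2) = (a - 4)*(a - 1)*(a - 2)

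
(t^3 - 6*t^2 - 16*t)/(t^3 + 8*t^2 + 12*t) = (t - 8)/(t + 6)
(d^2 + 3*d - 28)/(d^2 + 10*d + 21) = (d - 4)/(d + 3)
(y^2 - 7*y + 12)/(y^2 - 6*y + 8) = (y - 3)/(y - 2)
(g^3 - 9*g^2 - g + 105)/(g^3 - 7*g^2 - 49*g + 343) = (g^2 - 2*g - 15)/(g^2 - 49)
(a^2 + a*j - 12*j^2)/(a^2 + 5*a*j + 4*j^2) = (a - 3*j)/(a + j)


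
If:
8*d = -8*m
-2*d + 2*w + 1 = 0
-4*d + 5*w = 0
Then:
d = 5/2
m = -5/2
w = 2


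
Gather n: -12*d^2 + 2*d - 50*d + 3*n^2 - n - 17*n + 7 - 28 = -12*d^2 - 48*d + 3*n^2 - 18*n - 21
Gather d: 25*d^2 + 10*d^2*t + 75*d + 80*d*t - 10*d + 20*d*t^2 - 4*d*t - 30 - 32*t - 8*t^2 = d^2*(10*t + 25) + d*(20*t^2 + 76*t + 65) - 8*t^2 - 32*t - 30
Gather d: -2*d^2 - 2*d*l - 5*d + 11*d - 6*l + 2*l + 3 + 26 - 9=-2*d^2 + d*(6 - 2*l) - 4*l + 20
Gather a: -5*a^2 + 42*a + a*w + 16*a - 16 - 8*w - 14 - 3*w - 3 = -5*a^2 + a*(w + 58) - 11*w - 33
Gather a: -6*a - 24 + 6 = -6*a - 18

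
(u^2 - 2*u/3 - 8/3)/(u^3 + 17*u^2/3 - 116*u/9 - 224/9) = 3*(u - 2)/(3*u^2 + 13*u - 56)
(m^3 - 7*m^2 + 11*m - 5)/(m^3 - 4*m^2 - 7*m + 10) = (m - 1)/(m + 2)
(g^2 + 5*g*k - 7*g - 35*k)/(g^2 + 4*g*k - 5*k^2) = (g - 7)/(g - k)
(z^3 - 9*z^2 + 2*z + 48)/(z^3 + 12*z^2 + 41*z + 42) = (z^2 - 11*z + 24)/(z^2 + 10*z + 21)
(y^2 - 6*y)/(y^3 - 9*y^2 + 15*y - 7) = y*(y - 6)/(y^3 - 9*y^2 + 15*y - 7)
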